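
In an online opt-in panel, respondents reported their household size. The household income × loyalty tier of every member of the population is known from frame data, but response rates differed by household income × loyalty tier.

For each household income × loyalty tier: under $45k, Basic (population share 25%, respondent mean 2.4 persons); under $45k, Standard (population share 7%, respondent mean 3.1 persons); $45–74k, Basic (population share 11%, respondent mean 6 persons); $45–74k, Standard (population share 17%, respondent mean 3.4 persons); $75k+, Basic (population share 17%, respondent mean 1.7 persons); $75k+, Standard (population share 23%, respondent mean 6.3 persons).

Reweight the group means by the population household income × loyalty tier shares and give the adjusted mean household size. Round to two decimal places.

Each cell contributes population-share × respondent value:
  under $45k, Basic: 0.25 × 2.4 = 0.6
  under $45k, Standard: 0.07 × 3.1 = 0.217
  $45–74k, Basic: 0.11 × 6 = 0.66
  $45–74k, Standard: 0.17 × 3.4 = 0.578
  $75k+, Basic: 0.17 × 1.7 = 0.289
  $75k+, Standard: 0.23 × 6.3 = 1.449
Post-stratified estimate = 3.793 → 3.79.

3.79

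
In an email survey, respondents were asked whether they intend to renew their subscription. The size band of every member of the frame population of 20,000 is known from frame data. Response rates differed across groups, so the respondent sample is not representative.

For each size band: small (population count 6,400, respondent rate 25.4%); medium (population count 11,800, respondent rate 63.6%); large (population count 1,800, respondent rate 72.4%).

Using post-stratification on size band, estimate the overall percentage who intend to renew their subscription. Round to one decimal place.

52.2%

Each cell contributes population-share × respondent value:
  small: (6,400/20,000) × 25.4 = 8.128
  medium: (11,800/20,000) × 63.6 = 37.524
  large: (1,800/20,000) × 72.4 = 6.516
Post-stratified estimate = 52.168 → 52.2%.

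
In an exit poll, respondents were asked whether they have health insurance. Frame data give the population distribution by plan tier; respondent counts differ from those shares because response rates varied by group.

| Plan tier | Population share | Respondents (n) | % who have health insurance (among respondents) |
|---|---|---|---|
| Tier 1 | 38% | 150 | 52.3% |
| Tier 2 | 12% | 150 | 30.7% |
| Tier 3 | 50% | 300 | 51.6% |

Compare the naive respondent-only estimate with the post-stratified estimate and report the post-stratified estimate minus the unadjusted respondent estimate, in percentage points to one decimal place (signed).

Naive respondent-only estimate (weights = respondent counts):
  (150/600)×52.3 + (150/600)×30.7 + (300/600)×51.6 = 46.55%
Reweighting by population plan tier shares:
  0.38×52.3 + 0.12×30.7 + 0.5×51.6 = 49.358%
Difference = 49.358 − 46.55 = 2.808 pp.

+2.8 percentage points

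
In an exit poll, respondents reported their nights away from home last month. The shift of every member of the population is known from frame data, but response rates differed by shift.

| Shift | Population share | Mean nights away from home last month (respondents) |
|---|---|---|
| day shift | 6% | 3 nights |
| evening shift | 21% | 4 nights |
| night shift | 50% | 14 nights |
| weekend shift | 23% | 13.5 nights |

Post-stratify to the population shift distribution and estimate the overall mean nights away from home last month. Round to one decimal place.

11.1

Post-stratification weights by population share, not respondent share:
  day shift: 0.06 × 3 = 0.18
  evening shift: 0.21 × 4 = 0.84
  night shift: 0.5 × 14 = 7
  weekend shift: 0.23 × 13.5 = 3.105
Post-stratified estimate = 11.125 → 11.1.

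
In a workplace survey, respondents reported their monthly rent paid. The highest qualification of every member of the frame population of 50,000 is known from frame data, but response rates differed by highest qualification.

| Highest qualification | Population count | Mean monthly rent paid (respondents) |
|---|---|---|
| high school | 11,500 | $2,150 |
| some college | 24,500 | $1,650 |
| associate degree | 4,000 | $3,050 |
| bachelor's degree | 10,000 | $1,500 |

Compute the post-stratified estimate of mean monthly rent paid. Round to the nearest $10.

$1,850

Weight each group's respondent value by its population share:
  high school: (11,500/50,000) × 2150 = 494.5
  some college: (24,500/50,000) × 1650 = 808.5
  associate degree: (4,000/50,000) × 3050 = 244
  bachelor's degree: (10,000/50,000) × 1500 = 300
Post-stratified estimate = 1847 → $1,850.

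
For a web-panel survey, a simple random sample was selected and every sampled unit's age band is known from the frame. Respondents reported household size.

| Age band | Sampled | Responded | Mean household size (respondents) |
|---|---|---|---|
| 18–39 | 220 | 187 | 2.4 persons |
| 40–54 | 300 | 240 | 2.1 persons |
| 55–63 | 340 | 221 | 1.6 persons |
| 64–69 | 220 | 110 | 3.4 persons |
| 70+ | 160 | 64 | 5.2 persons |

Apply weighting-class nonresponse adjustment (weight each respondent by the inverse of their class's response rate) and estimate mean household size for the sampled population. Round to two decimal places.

2.65

Response rates by class: 18–39 187/220 = 85%, 40–54 240/300 = 80%, 55–63 221/340 = 65%, 64–69 110/220 = 50%, 70+ 64/160 = 40%.
Inverse-response-rate weighting restores each class to its sampled count, so class totals weight by n_sampled:
  18–39: 220 × 2.4 = 528
  40–54: 300 × 2.1 = 630
  55–63: 340 × 1.6 = 544
  64–69: 220 × 3.4 = 748
  70+: 160 × 5.2 = 832
Adjusted estimate = 3282 / 1,240 = 2.64677 → 2.65.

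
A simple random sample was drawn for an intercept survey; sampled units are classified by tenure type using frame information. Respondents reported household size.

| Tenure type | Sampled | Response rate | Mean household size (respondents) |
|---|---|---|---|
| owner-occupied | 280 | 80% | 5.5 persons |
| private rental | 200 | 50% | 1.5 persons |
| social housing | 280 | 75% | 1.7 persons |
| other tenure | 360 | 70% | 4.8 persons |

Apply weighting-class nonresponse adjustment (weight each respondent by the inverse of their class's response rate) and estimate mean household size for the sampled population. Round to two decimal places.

3.61

Inverse-response-rate weighting restores each class to its sampled count, so class totals weight by n_sampled:
  owner-occupied: 280 × 5.5 = 1540
  private rental: 200 × 1.5 = 300
  social housing: 280 × 1.7 = 476
  other tenure: 360 × 4.8 = 1728
Adjusted estimate = 4044 / 1,120 = 3.61071 → 3.61.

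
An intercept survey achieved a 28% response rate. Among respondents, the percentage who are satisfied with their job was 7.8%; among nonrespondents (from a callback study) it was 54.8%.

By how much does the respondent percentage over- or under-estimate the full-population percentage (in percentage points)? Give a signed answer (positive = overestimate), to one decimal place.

Nonresponse fraction = 1 − 0.28 = 0.72.
Bias = (nonresponse fraction) × (respondent percentage − nonrespondent percentage)
     = 0.72 × (7.8 − 54.8) = 0.72 × -47 = -33.84.

-33.8 percentage points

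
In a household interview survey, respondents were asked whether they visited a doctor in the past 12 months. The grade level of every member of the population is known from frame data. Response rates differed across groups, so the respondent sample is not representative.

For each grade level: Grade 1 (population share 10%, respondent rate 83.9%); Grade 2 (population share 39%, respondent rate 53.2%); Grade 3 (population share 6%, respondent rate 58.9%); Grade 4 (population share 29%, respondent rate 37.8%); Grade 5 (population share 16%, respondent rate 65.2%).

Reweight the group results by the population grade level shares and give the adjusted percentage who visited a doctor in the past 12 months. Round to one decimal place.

54.1%

Reweight to the known grade level distribution:
  Grade 1: 0.1 × 83.9 = 8.39
  Grade 2: 0.39 × 53.2 = 20.748
  Grade 3: 0.06 × 58.9 = 3.534
  Grade 4: 0.29 × 37.8 = 10.962
  Grade 5: 0.16 × 65.2 = 10.432
Post-stratified estimate = 54.066 → 54.1%.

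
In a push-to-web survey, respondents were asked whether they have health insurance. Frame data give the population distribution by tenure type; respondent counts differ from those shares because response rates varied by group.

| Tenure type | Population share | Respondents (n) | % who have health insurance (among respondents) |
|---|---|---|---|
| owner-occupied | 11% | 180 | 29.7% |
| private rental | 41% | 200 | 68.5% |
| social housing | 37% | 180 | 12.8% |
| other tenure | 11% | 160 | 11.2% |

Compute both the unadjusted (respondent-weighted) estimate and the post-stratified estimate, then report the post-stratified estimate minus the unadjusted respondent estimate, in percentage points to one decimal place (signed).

+5.2 percentage points

Without adjustment, the pooled respondent share is:
  (180/720)×29.7 + (200/720)×68.5 + (180/720)×12.8 + (160/720)×11.2 = 32.1417%
Post-stratified estimate weights by population shares:
  0.11×29.7 + 0.41×68.5 + 0.37×12.8 + 0.11×11.2 = 37.32%
Difference = 37.32 − 32.1417 = 5.1783 pp.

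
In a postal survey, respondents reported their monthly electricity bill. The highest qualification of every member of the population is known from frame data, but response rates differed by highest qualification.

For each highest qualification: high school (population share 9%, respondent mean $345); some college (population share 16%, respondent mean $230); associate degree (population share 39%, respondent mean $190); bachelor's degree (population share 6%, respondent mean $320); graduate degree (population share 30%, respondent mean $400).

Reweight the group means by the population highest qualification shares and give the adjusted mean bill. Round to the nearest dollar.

Weight each group's respondent value by its population share:
  high school: 0.09 × 345 = 31.05
  some college: 0.16 × 230 = 36.8
  associate degree: 0.39 × 190 = 74.1
  bachelor's degree: 0.06 × 320 = 19.2
  graduate degree: 0.3 × 400 = 120
Post-stratified estimate = 281.15 → $281.

$281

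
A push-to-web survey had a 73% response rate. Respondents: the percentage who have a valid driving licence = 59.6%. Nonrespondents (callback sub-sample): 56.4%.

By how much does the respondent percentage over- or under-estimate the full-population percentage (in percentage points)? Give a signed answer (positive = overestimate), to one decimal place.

Nonresponse fraction = 1 − 0.73 = 0.27.
Bias = (nonresponse fraction) × (respondent percentage − nonrespondent percentage)
     = 0.27 × (59.6 − 56.4) = 0.27 × 3.2 = 0.864.

+0.9 percentage points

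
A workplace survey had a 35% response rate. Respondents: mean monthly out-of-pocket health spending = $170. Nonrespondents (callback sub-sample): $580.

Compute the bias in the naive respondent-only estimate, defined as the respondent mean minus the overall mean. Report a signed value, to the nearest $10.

-$270

Nonresponse fraction = 1 − 0.35 = 0.65.
Bias = (nonresponse fraction) × (respondent mean − nonrespondent mean)
     = 0.65 × (170 − 580) = 0.65 × -410 = -266.5.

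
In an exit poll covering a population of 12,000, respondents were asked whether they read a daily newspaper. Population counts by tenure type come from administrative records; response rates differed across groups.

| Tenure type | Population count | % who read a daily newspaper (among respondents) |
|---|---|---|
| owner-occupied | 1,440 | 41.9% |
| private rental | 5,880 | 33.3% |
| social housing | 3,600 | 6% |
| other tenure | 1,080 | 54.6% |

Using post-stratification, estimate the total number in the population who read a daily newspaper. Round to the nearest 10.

3,370

Each cell contributes its population count × the respondent rate:
  owner-occupied: 1,440 × 41.9% = 603.36
  private rental: 5,880 × 33.3% = 1958.04
  social housing: 3,600 × 6% = 216
  other tenure: 1,080 × 54.6% = 589.68
Estimated total = 3367.08 → 3,370.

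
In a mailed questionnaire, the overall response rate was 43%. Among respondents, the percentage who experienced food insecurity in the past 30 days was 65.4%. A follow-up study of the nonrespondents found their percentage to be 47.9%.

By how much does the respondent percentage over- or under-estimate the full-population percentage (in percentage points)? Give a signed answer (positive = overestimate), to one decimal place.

Nonresponse fraction = 1 − 0.43 = 0.57.
Bias = (nonresponse fraction) × (respondent percentage − nonrespondent percentage)
     = 0.57 × (65.4 − 47.9) = 0.57 × 17.5 = 9.975.

+10.0 percentage points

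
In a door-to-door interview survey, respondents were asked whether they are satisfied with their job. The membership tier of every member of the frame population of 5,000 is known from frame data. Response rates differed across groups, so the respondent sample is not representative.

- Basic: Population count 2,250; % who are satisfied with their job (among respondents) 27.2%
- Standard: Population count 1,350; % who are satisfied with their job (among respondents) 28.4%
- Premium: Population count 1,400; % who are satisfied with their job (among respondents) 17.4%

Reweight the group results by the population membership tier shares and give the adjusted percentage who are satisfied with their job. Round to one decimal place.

Weight each group's respondent value by its population share:
  Basic: (2,250/5,000) × 27.2 = 12.24
  Standard: (1,350/5,000) × 28.4 = 7.668
  Premium: (1,400/5,000) × 17.4 = 4.872
Post-stratified estimate = 24.78 → 24.8%.

24.8%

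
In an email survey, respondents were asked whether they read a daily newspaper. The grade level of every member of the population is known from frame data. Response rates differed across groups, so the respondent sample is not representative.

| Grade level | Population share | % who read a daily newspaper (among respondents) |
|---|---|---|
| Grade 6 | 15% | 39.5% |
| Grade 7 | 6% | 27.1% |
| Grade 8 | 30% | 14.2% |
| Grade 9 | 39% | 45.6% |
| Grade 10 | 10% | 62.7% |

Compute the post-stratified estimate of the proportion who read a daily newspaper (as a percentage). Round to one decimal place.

35.9%

Weight each group's respondent value by its population share:
  Grade 6: 0.15 × 39.5 = 5.925
  Grade 7: 0.06 × 27.1 = 1.626
  Grade 8: 0.3 × 14.2 = 4.26
  Grade 9: 0.39 × 45.6 = 17.784
  Grade 10: 0.1 × 62.7 = 6.27
Post-stratified estimate = 35.865 → 35.9%.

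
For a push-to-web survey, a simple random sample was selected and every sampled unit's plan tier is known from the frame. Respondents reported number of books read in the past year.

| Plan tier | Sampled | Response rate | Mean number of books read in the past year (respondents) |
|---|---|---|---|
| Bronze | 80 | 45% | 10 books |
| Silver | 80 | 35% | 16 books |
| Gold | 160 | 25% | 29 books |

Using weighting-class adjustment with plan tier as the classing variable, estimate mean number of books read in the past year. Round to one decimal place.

21.0

Inverse-response-rate weighting restores each class to its sampled count, so class totals weight by n_sampled:
  Bronze: 80 × 10 = 800
  Silver: 80 × 16 = 1280
  Gold: 160 × 29 = 4640
Adjusted estimate = 6720 / 320 = 21 → 21.0.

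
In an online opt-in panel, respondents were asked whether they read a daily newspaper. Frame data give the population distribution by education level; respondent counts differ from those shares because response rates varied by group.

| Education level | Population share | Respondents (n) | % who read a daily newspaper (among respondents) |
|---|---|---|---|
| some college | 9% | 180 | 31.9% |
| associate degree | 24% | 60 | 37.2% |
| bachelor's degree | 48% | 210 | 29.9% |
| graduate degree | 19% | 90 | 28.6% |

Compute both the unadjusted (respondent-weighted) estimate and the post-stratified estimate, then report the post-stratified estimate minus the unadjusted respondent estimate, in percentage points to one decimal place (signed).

Without adjustment, the pooled respondent share is:
  (180/540)×31.9 + (60/540)×37.2 + (210/540)×29.9 + (90/540)×28.6 = 31.1611%
Reweighting by population education level shares:
  0.09×31.9 + 0.24×37.2 + 0.48×29.9 + 0.19×28.6 = 31.585%
Difference = 31.585 − 31.1611 = 0.4239 pp.

+0.4 percentage points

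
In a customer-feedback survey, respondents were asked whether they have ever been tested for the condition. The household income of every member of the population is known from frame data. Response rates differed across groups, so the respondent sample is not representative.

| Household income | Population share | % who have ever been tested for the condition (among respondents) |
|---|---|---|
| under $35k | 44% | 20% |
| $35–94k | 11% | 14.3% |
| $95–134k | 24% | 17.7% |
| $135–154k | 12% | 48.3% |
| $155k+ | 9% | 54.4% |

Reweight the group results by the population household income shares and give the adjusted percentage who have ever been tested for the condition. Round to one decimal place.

Weight each group's respondent value by its population share:
  under $35k: 0.44 × 20 = 8.8
  $35–94k: 0.11 × 14.3 = 1.573
  $95–134k: 0.24 × 17.7 = 4.248
  $135–154k: 0.12 × 48.3 = 5.796
  $155k+: 0.09 × 54.4 = 4.896
Post-stratified estimate = 25.313 → 25.3%.

25.3%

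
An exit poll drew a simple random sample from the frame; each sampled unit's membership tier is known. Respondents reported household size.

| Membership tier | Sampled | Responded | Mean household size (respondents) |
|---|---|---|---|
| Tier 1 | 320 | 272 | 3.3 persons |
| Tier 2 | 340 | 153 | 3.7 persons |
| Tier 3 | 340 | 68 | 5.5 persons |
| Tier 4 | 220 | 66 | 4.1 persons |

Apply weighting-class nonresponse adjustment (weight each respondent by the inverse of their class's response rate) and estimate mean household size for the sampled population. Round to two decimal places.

Class response rates: Tier 1 272/320 = 85%, Tier 2 153/340 = 45%, Tier 3 68/340 = 20%, Tier 4 66/220 = 30%.
Inverse-response-rate weighting restores each class to its sampled count, so class totals weight by n_sampled:
  Tier 1: 320 × 3.3 = 1056
  Tier 2: 340 × 3.7 = 1258
  Tier 3: 340 × 5.5 = 1870
  Tier 4: 220 × 4.1 = 902
Adjusted estimate = 5086 / 1,220 = 4.16885 → 4.17.

4.17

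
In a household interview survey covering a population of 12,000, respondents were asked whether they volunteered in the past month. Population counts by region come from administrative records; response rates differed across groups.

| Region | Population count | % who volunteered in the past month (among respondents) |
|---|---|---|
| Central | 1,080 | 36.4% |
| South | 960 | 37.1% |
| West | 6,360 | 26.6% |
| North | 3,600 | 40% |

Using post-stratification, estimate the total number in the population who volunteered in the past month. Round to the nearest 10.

3,880

Apply each group's respondent rate to its population count:
  Central: 1,080 × 36.4% = 393.12
  South: 960 × 37.1% = 356.16
  West: 6,360 × 26.6% = 1691.76
  North: 3,600 × 40% = 1440
Estimated total = 3881.04 → 3,880.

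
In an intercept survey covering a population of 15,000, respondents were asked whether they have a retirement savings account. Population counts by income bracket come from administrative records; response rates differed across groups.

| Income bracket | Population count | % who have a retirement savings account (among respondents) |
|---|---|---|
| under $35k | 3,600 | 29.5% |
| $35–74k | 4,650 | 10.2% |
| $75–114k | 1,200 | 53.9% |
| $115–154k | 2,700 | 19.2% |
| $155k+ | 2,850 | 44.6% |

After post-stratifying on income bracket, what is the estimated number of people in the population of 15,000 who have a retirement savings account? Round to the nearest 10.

Apply each group's respondent rate to its population count:
  under $35k: 3,600 × 29.5% = 1062
  $35–74k: 4,650 × 10.2% = 474.3
  $75–114k: 1,200 × 53.9% = 646.8
  $115–154k: 2,700 × 19.2% = 518.4
  $155k+: 2,850 × 44.6% = 1271.1
Estimated total = 3972.6 → 3,970.

3,970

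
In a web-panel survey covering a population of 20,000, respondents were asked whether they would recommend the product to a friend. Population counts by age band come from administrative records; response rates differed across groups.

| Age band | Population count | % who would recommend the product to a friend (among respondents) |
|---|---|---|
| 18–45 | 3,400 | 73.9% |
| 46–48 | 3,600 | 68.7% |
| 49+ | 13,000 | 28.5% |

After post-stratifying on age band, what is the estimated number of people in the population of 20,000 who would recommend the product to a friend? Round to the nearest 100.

Each cell contributes its population count × the respondent rate:
  18–45: 3,400 × 73.9% = 2512.6
  46–48: 3,600 × 68.7% = 2473.2
  49+: 13,000 × 28.5% = 3705
Estimated total = 8690.8 → 8,700.

8,700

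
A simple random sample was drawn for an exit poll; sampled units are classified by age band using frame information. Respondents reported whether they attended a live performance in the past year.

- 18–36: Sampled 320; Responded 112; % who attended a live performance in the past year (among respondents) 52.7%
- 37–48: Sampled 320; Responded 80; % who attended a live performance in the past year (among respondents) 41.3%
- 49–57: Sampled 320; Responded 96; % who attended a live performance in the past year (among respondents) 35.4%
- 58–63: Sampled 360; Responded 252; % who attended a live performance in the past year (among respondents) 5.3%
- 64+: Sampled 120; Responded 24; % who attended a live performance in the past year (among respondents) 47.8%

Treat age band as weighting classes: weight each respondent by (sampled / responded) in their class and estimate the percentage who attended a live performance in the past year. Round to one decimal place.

34.1%

Response rates by class: 18–36 112/320 = 35%, 37–48 80/320 = 25%, 49–57 96/320 = 30%, 58–63 252/360 = 70%, 64+ 24/120 = 20%.
Inverse-response-rate weighting restores each class to its sampled count, so class totals weight by n_sampled:
  18–36: 320 × 52.7 = 16,864
  37–48: 320 × 41.3 = 13,216
  49–57: 320 × 35.4 = 11,328
  58–63: 360 × 5.3 = 1908
  64+: 120 × 47.8 = 5736
Adjusted estimate = 49,052 / 1,440 = 34.0639 → 34.1%.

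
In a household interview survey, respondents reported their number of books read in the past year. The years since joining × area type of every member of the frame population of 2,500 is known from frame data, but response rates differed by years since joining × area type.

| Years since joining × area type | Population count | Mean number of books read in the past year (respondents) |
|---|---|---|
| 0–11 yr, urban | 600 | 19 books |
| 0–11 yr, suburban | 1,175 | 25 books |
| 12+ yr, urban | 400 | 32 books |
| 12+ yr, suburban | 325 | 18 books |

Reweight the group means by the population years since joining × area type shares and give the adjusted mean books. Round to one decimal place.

23.8

Post-stratification weights by population share, not respondent share:
  0–11 yr, urban: (600/2,500) × 19 = 4.56
  0–11 yr, suburban: (1,175/2,500) × 25 = 11.75
  12+ yr, urban: (400/2,500) × 32 = 5.12
  12+ yr, suburban: (325/2,500) × 18 = 2.34
Post-stratified estimate = 23.77 → 23.8.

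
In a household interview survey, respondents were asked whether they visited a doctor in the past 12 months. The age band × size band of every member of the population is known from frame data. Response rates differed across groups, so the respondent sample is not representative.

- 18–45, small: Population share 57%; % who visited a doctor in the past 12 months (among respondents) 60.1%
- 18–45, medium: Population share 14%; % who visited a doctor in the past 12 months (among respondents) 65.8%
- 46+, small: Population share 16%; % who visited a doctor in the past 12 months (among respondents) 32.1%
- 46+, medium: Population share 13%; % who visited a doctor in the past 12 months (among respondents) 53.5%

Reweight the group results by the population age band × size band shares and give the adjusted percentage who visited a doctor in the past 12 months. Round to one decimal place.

Weight each group's respondent value by its population share:
  18–45, small: 0.57 × 60.1 = 34.257
  18–45, medium: 0.14 × 65.8 = 9.212
  46+, small: 0.16 × 32.1 = 5.136
  46+, medium: 0.13 × 53.5 = 6.955
Post-stratified estimate = 55.56 → 55.6%.

55.6%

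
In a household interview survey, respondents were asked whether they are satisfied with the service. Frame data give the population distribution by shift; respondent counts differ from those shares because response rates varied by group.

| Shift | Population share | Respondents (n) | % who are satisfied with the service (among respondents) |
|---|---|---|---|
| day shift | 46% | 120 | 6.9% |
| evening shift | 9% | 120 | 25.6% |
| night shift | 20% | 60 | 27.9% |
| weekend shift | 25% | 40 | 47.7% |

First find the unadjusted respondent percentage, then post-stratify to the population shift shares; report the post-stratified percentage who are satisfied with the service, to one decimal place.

23.0%

Naive respondent-only estimate (weights = respondent counts):
  (120/340)×6.9 + (120/340)×25.6 + (60/340)×27.9 + (40/340)×47.7 = 22.0059%
Post-stratified estimate weights by population shares:
  0.46×6.9 + 0.09×25.6 + 0.2×27.9 + 0.25×47.7 = 22.983%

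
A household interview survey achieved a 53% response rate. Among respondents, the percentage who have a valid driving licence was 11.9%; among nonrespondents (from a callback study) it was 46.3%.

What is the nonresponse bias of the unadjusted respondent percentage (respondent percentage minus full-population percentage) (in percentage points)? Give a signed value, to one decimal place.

-16.2 percentage points

Nonresponse fraction = 1 − 0.53 = 0.47.
Bias = (nonresponse fraction) × (respondent percentage − nonrespondent percentage)
     = 0.47 × (11.9 − 46.3) = 0.47 × -34.4 = -16.168.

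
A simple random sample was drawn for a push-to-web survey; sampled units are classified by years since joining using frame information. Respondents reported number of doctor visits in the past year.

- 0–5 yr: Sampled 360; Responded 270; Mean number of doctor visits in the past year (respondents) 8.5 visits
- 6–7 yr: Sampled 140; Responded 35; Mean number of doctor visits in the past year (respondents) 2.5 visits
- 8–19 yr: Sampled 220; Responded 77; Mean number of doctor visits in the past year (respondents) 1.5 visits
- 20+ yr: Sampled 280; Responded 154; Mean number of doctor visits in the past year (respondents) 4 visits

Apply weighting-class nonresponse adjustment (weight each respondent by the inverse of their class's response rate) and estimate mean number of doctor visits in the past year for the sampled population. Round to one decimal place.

Class response rates: 0–5 yr 270/360 = 75%, 6–7 yr 35/140 = 25%, 8–19 yr 77/220 = 35%, 20+ yr 154/280 = 55%.
Inverse-response-rate weighting restores each class to its sampled count, so class totals weight by n_sampled:
  0–5 yr: 360 × 8.5 = 3060
  6–7 yr: 140 × 2.5 = 350
  8–19 yr: 220 × 1.5 = 330
  20+ yr: 280 × 4 = 1120
Adjusted estimate = 4860 / 1,000 = 4.86 → 4.9.

4.9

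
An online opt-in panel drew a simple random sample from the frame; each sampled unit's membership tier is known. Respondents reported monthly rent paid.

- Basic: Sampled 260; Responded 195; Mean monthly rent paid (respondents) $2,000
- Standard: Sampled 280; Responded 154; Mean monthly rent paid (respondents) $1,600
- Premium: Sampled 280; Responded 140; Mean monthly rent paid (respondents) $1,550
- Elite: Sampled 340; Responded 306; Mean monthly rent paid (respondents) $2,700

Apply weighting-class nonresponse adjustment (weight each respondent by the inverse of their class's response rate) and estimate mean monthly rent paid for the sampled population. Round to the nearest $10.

Class response rates: Basic 195/260 = 75%, Standard 154/280 = 55%, Premium 140/280 = 50%, Elite 306/340 = 90%.
Weighting each respondent by the inverse class response rate inflates each class back to its sampled size, so the class weight is n_sampled:
  Basic: 260 × 2000 = 520,000
  Standard: 280 × 1600 = 448,000
  Premium: 280 × 1550 = 434,000
  Elite: 340 × 2700 = 918,000
Adjusted estimate = 2,320,000 / 1,160 = 2000 → $2,000.

$2,000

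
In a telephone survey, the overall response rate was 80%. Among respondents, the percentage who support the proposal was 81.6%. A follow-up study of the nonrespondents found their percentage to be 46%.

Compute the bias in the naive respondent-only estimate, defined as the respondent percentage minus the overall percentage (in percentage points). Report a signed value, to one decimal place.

+7.1 percentage points

Nonresponse fraction = 1 − 0.8 = 0.2.
Bias = (nonresponse fraction) × (respondent percentage − nonrespondent percentage)
     = 0.2 × (81.6 − 46) = 0.2 × 35.6 = 7.12.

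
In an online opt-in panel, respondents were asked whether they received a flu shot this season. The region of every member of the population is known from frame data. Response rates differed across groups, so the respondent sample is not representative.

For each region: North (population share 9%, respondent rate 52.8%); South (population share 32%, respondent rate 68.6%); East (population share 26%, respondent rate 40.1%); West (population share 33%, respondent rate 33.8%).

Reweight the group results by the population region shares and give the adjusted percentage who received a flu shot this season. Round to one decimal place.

Weight each group's respondent value by its population share:
  North: 0.09 × 52.8 = 4.752
  South: 0.32 × 68.6 = 21.952
  East: 0.26 × 40.1 = 10.426
  West: 0.33 × 33.8 = 11.154
Post-stratified estimate = 48.284 → 48.3%.

48.3%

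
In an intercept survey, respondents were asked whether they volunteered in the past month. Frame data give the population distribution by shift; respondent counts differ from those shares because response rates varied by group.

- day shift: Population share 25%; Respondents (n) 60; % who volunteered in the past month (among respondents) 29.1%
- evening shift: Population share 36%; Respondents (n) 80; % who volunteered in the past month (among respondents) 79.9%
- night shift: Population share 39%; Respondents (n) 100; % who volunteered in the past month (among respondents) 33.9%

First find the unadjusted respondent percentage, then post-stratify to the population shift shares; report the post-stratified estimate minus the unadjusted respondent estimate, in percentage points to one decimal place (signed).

+1.2 percentage points

Naive respondent-only estimate (weights = respondent counts):
  (60/240)×29.1 + (80/240)×79.9 + (100/240)×33.9 = 48.0333%
Post-stratified estimate weights by population shares:
  0.25×29.1 + 0.36×79.9 + 0.39×33.9 = 49.26%
Difference = 49.26 − 48.0333 = 1.2267 pp.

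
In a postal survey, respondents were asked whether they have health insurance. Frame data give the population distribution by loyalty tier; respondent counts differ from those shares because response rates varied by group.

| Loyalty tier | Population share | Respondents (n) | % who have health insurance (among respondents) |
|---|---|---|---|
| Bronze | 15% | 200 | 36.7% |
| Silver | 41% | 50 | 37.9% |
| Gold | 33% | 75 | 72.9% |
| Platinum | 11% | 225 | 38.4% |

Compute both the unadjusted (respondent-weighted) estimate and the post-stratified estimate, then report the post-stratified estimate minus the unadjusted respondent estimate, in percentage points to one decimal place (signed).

+6.9 percentage points

Unadjusted (pooled respondent) estimate weights by respondent counts:
  (200/550)×36.7 + (50/550)×37.9 + (75/550)×72.9 + (225/550)×38.4 = 42.4409%
Reweighting by population loyalty tier shares:
  0.15×36.7 + 0.41×37.9 + 0.33×72.9 + 0.11×38.4 = 49.325%
Difference = 49.325 − 42.4409 = 6.8841 pp.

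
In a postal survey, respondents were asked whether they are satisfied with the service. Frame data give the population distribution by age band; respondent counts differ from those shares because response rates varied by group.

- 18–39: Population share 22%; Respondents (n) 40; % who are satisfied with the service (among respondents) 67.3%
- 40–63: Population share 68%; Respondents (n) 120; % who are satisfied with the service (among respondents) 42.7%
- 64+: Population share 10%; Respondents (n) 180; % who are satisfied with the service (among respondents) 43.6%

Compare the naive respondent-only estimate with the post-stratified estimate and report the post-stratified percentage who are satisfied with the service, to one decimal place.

Without adjustment, the pooled respondent share is:
  (40/340)×67.3 + (120/340)×42.7 + (180/340)×43.6 = 46.0706%
Post-stratifying to population shares instead:
  0.22×67.3 + 0.68×42.7 + 0.1×43.6 = 48.202%

48.2%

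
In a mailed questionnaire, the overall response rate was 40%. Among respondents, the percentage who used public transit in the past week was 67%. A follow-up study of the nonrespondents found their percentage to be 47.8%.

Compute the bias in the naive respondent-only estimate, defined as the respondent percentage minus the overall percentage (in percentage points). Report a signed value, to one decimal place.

Nonresponse fraction = 1 − 0.4 = 0.6.
Bias = (nonresponse fraction) × (respondent percentage − nonrespondent percentage)
     = 0.6 × (67 − 47.8) = 0.6 × 19.2 = 11.52.

+11.5 percentage points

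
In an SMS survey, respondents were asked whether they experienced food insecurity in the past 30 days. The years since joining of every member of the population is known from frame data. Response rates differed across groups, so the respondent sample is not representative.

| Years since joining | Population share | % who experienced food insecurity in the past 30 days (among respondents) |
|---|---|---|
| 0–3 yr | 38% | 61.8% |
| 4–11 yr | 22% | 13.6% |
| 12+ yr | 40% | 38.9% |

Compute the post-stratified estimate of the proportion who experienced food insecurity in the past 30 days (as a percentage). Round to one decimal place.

42.0%

Post-stratification weights by population share, not respondent share:
  0–3 yr: 0.38 × 61.8 = 23.484
  4–11 yr: 0.22 × 13.6 = 2.992
  12+ yr: 0.4 × 38.9 = 15.56
Post-stratified estimate = 42.036 → 42.0%.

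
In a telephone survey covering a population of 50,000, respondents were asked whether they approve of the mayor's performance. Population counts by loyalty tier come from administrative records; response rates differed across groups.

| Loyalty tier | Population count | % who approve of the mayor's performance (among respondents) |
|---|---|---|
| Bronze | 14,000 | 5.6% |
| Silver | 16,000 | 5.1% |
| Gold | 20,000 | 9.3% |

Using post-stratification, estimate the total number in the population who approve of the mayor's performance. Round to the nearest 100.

3,500

Each cell contributes its population count × the respondent rate:
  Bronze: 14,000 × 5.6% = 784
  Silver: 16,000 × 5.1% = 816
  Gold: 20,000 × 9.3% = 1860
Estimated total = 3460 → 3,500.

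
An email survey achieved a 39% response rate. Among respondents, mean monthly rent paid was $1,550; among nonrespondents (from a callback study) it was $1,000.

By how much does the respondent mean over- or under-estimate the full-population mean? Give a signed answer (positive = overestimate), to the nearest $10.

Nonresponse fraction = 1 − 0.39 = 0.61.
Bias = (nonresponse fraction) × (respondent mean − nonrespondent mean)
     = 0.61 × (1550 − 1000) = 0.61 × 550 = 335.5.

+$340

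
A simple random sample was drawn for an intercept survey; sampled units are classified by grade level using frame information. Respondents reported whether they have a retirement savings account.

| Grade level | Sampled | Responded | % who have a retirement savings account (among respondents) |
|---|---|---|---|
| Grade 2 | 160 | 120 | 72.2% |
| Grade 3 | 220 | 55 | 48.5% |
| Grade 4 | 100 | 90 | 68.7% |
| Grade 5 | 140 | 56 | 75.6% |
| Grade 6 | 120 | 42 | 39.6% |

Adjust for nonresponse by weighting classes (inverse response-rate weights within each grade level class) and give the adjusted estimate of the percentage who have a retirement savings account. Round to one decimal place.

60.0%

Response rates by class: Grade 2 120/160 = 75%, Grade 3 55/220 = 25%, Grade 4 90/100 = 90%, Grade 5 56/140 = 40%, Grade 6 42/120 = 35%.
Inverse-response-rate weighting restores each class to its sampled count, so class totals weight by n_sampled:
  Grade 2: 160 × 72.2 = 11,552
  Grade 3: 220 × 48.5 = 10,670
  Grade 4: 100 × 68.7 = 6870
  Grade 5: 140 × 75.6 = 10,584
  Grade 6: 120 × 39.6 = 4752
Adjusted estimate = 44,428 / 740 = 60.0378 → 60.0%.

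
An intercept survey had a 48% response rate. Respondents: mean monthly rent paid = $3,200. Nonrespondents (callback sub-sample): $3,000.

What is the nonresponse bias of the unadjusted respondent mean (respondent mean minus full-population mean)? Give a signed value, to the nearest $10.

Nonresponse fraction = 1 − 0.48 = 0.52.
Bias = (nonresponse fraction) × (respondent mean − nonrespondent mean)
     = 0.52 × (3200 − 3000) = 0.52 × 200 = 104.

+$100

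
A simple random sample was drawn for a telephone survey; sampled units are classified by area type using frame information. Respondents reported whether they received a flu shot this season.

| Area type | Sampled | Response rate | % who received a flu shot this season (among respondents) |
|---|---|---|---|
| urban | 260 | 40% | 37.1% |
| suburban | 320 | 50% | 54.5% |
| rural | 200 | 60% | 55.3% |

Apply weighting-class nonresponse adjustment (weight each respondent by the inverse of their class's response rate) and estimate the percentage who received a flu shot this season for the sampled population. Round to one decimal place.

48.9%

Each respondent's weight = sampled/responded in their class; summing within a class gives n_sampled, so:
  urban: 260 × 37.1 = 9646
  suburban: 320 × 54.5 = 17,440
  rural: 200 × 55.3 = 11,060
Adjusted estimate = 38,146 / 780 = 48.9051 → 48.9%.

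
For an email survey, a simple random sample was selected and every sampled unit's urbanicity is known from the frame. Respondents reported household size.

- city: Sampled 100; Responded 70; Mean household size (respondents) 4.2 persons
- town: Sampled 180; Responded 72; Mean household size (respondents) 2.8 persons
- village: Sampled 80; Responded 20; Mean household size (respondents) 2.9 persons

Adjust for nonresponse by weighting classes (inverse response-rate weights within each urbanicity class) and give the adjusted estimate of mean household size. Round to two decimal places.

3.21

Class response rates: city 70/100 = 70%, town 72/180 = 40%, village 20/80 = 25%.
Inverse-response-rate weighting restores each class to its sampled count, so class totals weight by n_sampled:
  city: 100 × 4.2 = 420
  town: 180 × 2.8 = 504
  village: 80 × 2.9 = 232
Adjusted estimate = 1156 / 360 = 3.21111 → 3.21.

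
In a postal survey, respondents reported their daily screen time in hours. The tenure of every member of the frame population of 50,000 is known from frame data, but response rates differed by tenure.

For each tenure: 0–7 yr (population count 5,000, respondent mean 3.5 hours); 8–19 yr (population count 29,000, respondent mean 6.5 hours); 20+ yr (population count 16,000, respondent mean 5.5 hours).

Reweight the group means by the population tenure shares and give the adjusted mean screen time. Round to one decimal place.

5.9

Each cell contributes population-share × respondent value:
  0–7 yr: (5,000/50,000) × 3.5 = 0.35
  8–19 yr: (29,000/50,000) × 6.5 = 3.77
  20+ yr: (16,000/50,000) × 5.5 = 1.76
Post-stratified estimate = 5.88 → 5.9.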